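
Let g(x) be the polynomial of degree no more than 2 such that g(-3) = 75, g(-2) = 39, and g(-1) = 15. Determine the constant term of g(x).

Write g(x) = ax^2 + bx + c. Substituting each data point gives a linear system:
  9a - 3b + c = 75
  4a - 2b + c = 39
  a - b + c = 15
Solving the system yields a = 6, b = -6, c = 3.
So g(x) = 6x^2 - 6x + 3.
The constant term is 3.

3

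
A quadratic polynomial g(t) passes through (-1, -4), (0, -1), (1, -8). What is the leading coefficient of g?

-5

Write g(t) = at^2 + bt + c. Substituting each data point gives a linear system:
  a - b + c = -4
  c = -1
  a + b + c = -8
Solving the system yields a = -5, b = -2, c = -1.
So g(t) = -5t^2 - 2t - 1.
The leading coefficient is -5.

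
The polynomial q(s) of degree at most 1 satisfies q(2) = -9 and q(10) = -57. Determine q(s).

Using the Lagrange interpolation formula with nodes 2, 10:
  L_0(s) = (s - 10) / -8
  L_1(s) = (s - 2) / 8
Then q(s) = -9·L_0(s) - 57·L_1(s).
Expanding and collecting terms gives q(s) = -6s + 3.
Check: q(10) = -57. ✓

q(s) = -6s + 3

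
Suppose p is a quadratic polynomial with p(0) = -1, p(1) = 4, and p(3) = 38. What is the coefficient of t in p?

1

Write p(t) = at^2 + bt + c. Substituting each data point gives a linear system:
  c = -1
  a + b + c = 4
  9a + 3b + c = 38
Solving the system yields a = 4, b = 1, c = -1.
So p(t) = 4t^2 + t - 1.
The coefficient of t is 1.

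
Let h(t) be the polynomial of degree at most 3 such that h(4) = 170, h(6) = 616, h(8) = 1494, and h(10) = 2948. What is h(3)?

Using the Lagrange interpolation formula with nodes 4, 6, 8, 10:
  L_0(t) = (t - 6)(t - 8)(t - 10) / -48
  L_1(t) = (t - 4)(t - 8)(t - 10) / 16
  L_2(t) = (t - 4)(t - 6)(t - 10) / -16
  L_3(t) = (t - 4)(t - 6)(t - 8) / 48
Then h(t) = 170·L_0(t) + 616·L_1(t) + 1494·L_2(t) + 2948·L_3(t).
Expanding and collecting terms gives h(t) = 3t^3 - 5t - 2.
Evaluating at t = 3: h(3) = 64.

64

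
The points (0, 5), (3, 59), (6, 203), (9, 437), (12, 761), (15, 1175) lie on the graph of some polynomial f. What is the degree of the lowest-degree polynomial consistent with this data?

2

Forward differences of the values at x = 0, 3, 6, 9, 12, 15:
  f  : 5  59  203  437  761  1175
  Δ  : 54  144  234  324  414
  Δ^2: 90  90  90  90
  Δ^3: 0  0  0
  Δ^4: 0  0
  Δ^5: 0
The second differences are constant (90) and nonzero, while all higher differences vanish, so the minimal degree is 2.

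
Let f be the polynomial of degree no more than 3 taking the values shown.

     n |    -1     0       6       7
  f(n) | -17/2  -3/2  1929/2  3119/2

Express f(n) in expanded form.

f(n) = 5n^3 - 3n^2 - n - 3/2

Write f(n) = an^3 + bn^2 + cn + d. Substituting each data point gives a linear system:
  -a + b - c + d = -17/2
  d = -3/2
  216a + 36b + 6c + d = 1929/2
  343a + 49b + 7c + d = 3119/2
Solving the system yields a = 5, b = -3, c = -1, d = -3/2.
So f(n) = 5n³ - 3n² - n - 3/2.
Check: f(-1) = -17/2. ✓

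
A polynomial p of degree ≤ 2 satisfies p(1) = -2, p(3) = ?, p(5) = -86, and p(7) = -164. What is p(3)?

-32

The 3 known points determine the degree-2 polynomial uniquely.
Write p(u) = au^2 + bu + c. Substituting each data point gives a linear system:
  a + b + c = -2
  25a + 5b + c = -86
  49a + 7b + c = -164
Solving the system yields a = -3, b = -3, c = 4.
So p(u) = -3u^2 - 3u + 4.
Then p(3) = -32.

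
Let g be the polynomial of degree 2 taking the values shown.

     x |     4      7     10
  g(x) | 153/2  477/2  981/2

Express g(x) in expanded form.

g(x) = 5x^2 - x + 1/2

Write g(x) = ax^2 + bx + c. Substituting each data point gives a linear system:
  16a + 4b + c = 153/2
  49a + 7b + c = 477/2
  100a + 10b + c = 981/2
Solving the system yields a = 5, b = -1, c = 1/2.
So g(x) = 5x² - x + 1/2.
Check: g(4) = 153/2. ✓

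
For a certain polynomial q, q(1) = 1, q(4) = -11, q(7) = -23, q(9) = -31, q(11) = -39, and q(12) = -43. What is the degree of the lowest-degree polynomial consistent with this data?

Divided differences on the nodes 1, 4, 7, 9, 11, 12:
  order 0: 1  -11  -23  -31  -39  -43
  order 1: -4  -4  -4  -4  -4
  order 2: 0  0  0  0
  order 3: 0  0  0
  order 4: 0  0
  order 5: 0
The order-1 divided differences are all -4 (nonzero) and every higher order vanishes, so the data lies on a polynomial of degree exactly 1.

1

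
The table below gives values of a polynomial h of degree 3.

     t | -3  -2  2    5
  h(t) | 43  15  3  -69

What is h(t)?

h(t) = -t^3 + 2t^2 + t + 1

Write h(t) = at^3 + bt^2 + ct + d. Substituting each data point gives a linear system:
  -27a + 9b - 3c + d = 43
  -8a + 4b - 2c + d = 15
  8a + 4b + 2c + d = 3
  125a + 25b + 5c + d = -69
Solving the system yields a = -1, b = 2, c = 1, d = 1.
So h(t) = -t^3 + 2t^2 + t + 1.
Check: h(2) = 3. ✓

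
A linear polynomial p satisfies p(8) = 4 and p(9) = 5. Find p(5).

Write p(u) = au + b. Substituting each data point gives a linear system:
  8a + b = 4
  9a + b = 5
Solving the system yields a = 1, b = -4.
So p(u) = u - 4.
Then p(5) = 1.

1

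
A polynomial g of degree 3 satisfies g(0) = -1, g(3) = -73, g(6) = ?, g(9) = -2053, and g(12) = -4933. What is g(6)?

The 4 known points determine the degree-3 polynomial uniquely.
Write g(x) = ax^3 + bx^2 + cx + d. Substituting each data point gives a linear system:
  d = -1
  27a + 9b + 3c + d = -73
  729a + 81b + 9c + d = -2053
  1728a + 144b + 12c + d = -4933
Solving the system yields a = -3, b = 2, c = -3, d = -1.
So g(x) = -3x^3 + 2x^2 - 3x - 1.
Then g(6) = -595.

-595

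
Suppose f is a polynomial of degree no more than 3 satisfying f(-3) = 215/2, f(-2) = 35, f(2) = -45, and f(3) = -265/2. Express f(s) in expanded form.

Using the Lagrange interpolation formula with nodes -3, -2, 2, 3:
  L_0(s) = (s + 2)(s - 2)(s - 3) / -30
  L_1(s) = (s + 3)(s - 2)(s - 3) / 20
  L_2(s) = (s + 3)(s + 2)(s - 3) / -20
  L_3(s) = (s + 3)(s + 2)(s - 2) / 30
Then f(s) = 215/2·L_0(s) + 35·L_1(s) - 45·L_2(s) - 265/2·L_3(s).
Expanding and collecting terms gives f(s) = -4s³ - (3/2)s² - 4s + 1.
Check: f(-2) = 35. ✓

f(s) = -4s^3 - (3/2)s^2 - 4s + 1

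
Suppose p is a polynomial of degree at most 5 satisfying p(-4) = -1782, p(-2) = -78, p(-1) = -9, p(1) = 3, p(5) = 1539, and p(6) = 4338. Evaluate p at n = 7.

10263

Write p(n) = an^5 + bn^4 + cn^3 + dn^2 + en + k. Substituting each data point gives a linear system:
  -1024a + 256b - 64c + 16d - 4e + k = -1782
  -32a + 16b - 8c + 4d - 2e + k = -78
  -a + b - c + d - e + k = -9
  a + b + c + d + e + k = 3
  3125a + 625b + 125c + 25d + 5e + k = 1539
  7776a + 1296b + 216c + 36d + 6e + k = 4338
Solving the system yields a = 1, b = -3, c = 1, d = 6, e = 4, k = -6.
So p(n) = n^5 - 3n^4 + n^3 + 6n^2 + 4n - 6.
Then p(7) = 10263.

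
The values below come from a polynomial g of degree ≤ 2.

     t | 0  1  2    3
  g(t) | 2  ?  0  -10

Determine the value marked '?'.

4

The 3 known points determine the degree-2 polynomial uniquely.
Write g(t) = at^2 + bt + c. Substituting each data point gives a linear system:
  c = 2
  4a + 2b + c = 0
  9a + 3b + c = -10
Solving the system yields a = -3, b = 5, c = 2.
So g(t) = -3t^2 + 5t + 2.
Then g(1) = 4.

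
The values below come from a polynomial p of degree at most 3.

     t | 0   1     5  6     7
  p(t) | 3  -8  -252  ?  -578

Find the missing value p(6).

-393

The 4 known points determine the degree-3 polynomial uniquely.
Write p(t) = at^3 + bt^2 + ct + d. Substituting each data point gives a linear system:
  d = 3
  a + b + c + d = -8
  125a + 25b + 5c + d = -252
  343a + 49b + 7c + d = -578
Solving the system yields a = -1, b = -4, c = -6, d = 3.
So p(t) = -t^3 - 4t^2 - 6t + 3.
Then p(6) = -393.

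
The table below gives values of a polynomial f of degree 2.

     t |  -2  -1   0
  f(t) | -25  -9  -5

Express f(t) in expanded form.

f(t) = -6t^2 - 2t - 5

Write f(t) = at^2 + bt + c. Substituting each data point gives a linear system:
  4a - 2b + c = -25
  a - b + c = -9
  c = -5
Solving the system yields a = -6, b = -2, c = -5.
So f(t) = -6t^2 - 2t - 5.
Check: f(0) = -5. ✓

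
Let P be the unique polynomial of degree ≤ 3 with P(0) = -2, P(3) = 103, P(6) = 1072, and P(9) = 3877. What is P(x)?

P(x) = 6x^3 - 6x^2 - x - 2

Write P(x) = ax^3 + bx^2 + cx + d. Substituting each data point gives a linear system:
  d = -2
  27a + 9b + 3c + d = 103
  216a + 36b + 6c + d = 1072
  729a + 81b + 9c + d = 3877
Solving the system yields a = 6, b = -6, c = -1, d = -2.
So P(x) = 6x³ - 6x² - x - 2.
Check: P(6) = 1072. ✓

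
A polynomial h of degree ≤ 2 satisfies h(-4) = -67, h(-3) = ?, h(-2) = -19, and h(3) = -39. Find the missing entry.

-39

The 3 known points determine the degree-2 polynomial uniquely.
Write h(n) = an^2 + bn + c. Substituting each data point gives a linear system:
  16a - 4b + c = -67
  4a - 2b + c = -19
  9a + 3b + c = -39
Solving the system yields a = -4, b = 0, c = -3.
So h(n) = -4n² - 3.
Then h(-3) = -39.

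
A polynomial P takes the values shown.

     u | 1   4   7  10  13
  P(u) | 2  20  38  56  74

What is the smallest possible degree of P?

1

Forward differences of the values at u = 1, 4, 7, 10, 13:
  P  : 2  20  38  56  74
  Δ  : 18  18  18  18
  Δ^2: 0  0  0
  Δ^3: 0  0
  Δ^4: 0
The first differences are constant (18) and nonzero, while all higher differences vanish, so the minimal degree is 1.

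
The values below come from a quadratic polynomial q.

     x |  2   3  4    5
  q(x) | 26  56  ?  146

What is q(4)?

96

The 3 known points determine the degree-2 polynomial uniquely.
Write q(x) = ax^2 + bx + c. Substituting each data point gives a linear system:
  4a + 2b + c = 26
  9a + 3b + c = 56
  25a + 5b + c = 146
Solving the system yields a = 5, b = 5, c = -4.
So q(x) = 5x² + 5x - 4.
Then q(4) = 96.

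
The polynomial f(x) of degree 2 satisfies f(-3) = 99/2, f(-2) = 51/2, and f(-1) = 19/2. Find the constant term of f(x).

Write f(x) = ax^2 + bx + c. Substituting each data point gives a linear system:
  9a - 3b + c = 99/2
  4a - 2b + c = 51/2
  a - b + c = 19/2
Solving the system yields a = 4, b = -4, c = 3/2.
So f(x) = 4x^2 - 4x + 3/2.
The constant term is 3/2.

3/2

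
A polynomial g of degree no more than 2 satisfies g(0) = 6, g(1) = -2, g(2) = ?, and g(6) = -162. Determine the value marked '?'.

The 3 known points determine the degree-2 polynomial uniquely.
Write g(u) = au^2 + bu + c. Substituting each data point gives a linear system:
  c = 6
  a + b + c = -2
  36a + 6b + c = -162
Solving the system yields a = -4, b = -4, c = 6.
So g(u) = -4u^2 - 4u + 6.
Then g(2) = -18.

-18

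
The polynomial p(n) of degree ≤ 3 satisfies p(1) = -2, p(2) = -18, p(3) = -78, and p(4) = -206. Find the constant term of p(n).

Write p(n) = an^3 + bn^2 + cn + d. Substituting each data point gives a linear system:
  a + b + c + d = -2
  8a + 4b + 2c + d = -18
  27a + 9b + 3c + d = -78
  64a + 16b + 4c + d = -206
Solving the system yields a = -4, b = 2, c = 6, d = -6.
So p(n) = -4n³ + 2n² + 6n - 6.
The constant term is -6.

-6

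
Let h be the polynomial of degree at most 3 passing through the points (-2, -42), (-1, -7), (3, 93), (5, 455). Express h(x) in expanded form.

Write h(x) = ax^3 + bx^2 + cx + d. Substituting each data point gives a linear system:
  -8a + 4b - 2c + d = -42
  -a + b - c + d = -7
  27a + 9b + 3c + d = 93
  125a + 25b + 5c + d = 455
Solving the system yields a = 4, b = -2, c = 1, d = 0.
So h(x) = 4x^3 - 2x^2 + x.
Check: h(3) = 93. ✓

h(x) = 4x^3 - 2x^2 + x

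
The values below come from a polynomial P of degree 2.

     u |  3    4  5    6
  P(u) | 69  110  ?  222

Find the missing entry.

161

On equispaced nodes a degree-2 polynomial has vanishing third forward difference, so
  - P(3) + 3·P(4) - 3·P(5) + P(6) = 0.
Substituting the known values and solving for P(5):
  -3·P(5) = -483
  P(5) = 161.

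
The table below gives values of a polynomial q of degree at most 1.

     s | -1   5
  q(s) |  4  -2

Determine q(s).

q(s) = -s + 3

Write q(s) = as + b. Substituting each data point gives a linear system:
  -a + b = 4
  5a + b = -2
Solving the system yields a = -1, b = 3.
So q(s) = -s + 3.
Check: q(5) = -2. ✓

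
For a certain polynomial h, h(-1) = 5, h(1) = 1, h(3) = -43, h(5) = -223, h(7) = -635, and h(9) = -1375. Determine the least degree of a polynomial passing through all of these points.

3

Forward differences of the values at t = -1, 1, 3, 5, 7, 9:
  h  : 5  1  -43  -223  -635  -1375
  Δ  : -4  -44  -180  -412  -740
  Δ^2: -40  -136  -232  -328
  Δ^3: -96  -96  -96
  Δ^4: 0  0
  Δ^5: 0
The third differences are constant (-96) and nonzero, while all higher differences vanish, so the minimal degree is 3.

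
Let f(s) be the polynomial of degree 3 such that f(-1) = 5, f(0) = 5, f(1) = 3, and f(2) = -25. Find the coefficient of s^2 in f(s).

Write f(s) = as^3 + bs^2 + cs + d. Substituting each data point gives a linear system:
  -a + b - c + d = 5
  d = 5
  a + b + c + d = 3
  8a + 4b + 2c + d = -25
Solving the system yields a = -4, b = -1, c = 3, d = 5.
So f(s) = -4s³ - s² + 3s + 5.
The coefficient of s^2 is -1.

-1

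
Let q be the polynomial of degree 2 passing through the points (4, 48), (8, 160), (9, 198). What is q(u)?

q(u) = 2u^2 + 4u

Write q(u) = au^2 + bu + c. Substituting each data point gives a linear system:
  16a + 4b + c = 48
  64a + 8b + c = 160
  81a + 9b + c = 198
Solving the system yields a = 2, b = 4, c = 0.
So q(u) = 2u^2 + 4u.
Check: q(4) = 48. ✓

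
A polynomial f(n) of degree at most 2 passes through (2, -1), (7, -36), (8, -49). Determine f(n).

Write f(n) = an^2 + bn + c. Substituting each data point gives a linear system:
  4a + 2b + c = -1
  49a + 7b + c = -36
  64a + 8b + c = -49
Solving the system yields a = -1, b = 2, c = -1.
So f(n) = -n^2 + 2n - 1.
Check: f(7) = -36. ✓

f(n) = -n^2 + 2n - 1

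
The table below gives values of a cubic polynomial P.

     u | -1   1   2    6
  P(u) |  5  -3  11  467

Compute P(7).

741

Using the Lagrange interpolation formula with nodes -1, 1, 2, 6:
  L_0(u) = (u - 1)(u - 2)(u - 6) / -42
  L_1(u) = (u + 1)(u - 2)(u - 6) / 10
  L_2(u) = (u + 1)(u - 1)(u - 6) / -12
  L_3(u) = (u + 1)(u - 1)(u - 2) / 140
Then P(u) = 5·L_0(u) - 3·L_1(u) + 11·L_2(u) + 467·L_3(u).
Expanding and collecting terms gives P(u) = 2u³ + 2u² - 6u - 1.
Evaluating at u = 7: P(7) = 741.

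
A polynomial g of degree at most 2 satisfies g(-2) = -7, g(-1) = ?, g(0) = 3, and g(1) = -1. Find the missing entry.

1

On equispaced nodes a degree-2 polynomial has vanishing third forward difference, so
  - g(-2) + 3·g(-1) - 3·g(0) + g(1) = 0.
Substituting the known values and solving for g(-1):
  3·g(-1) = 3
  g(-1) = 1.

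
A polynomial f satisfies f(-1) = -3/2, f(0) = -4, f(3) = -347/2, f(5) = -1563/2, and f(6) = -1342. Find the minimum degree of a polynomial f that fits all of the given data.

Divided differences on the nodes -1, 0, 3, 5, 6:
  order 0: -3/2  -4  -347/2  -1563/2  -1342
  order 1: -5/2  -113/2  -304  -1121/2
  order 2: -27/2  -99/2  -171/2
  order 3: -6  -6
  order 4: 0
The order-3 divided differences are all -6 (nonzero) and every higher order vanishes, so the data lies on a polynomial of degree exactly 3.

3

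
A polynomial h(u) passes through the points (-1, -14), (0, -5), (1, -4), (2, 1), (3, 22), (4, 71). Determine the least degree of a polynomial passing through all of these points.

3

Forward differences of the values at u = -1, 0, 1, 2, 3, 4:
  h  : -14  -5  -4  1  22  71
  Δ  : 9  1  5  21  49
  Δ^2: -8  4  16  28
  Δ^3: 12  12  12
  Δ^4: 0  0
  Δ^5: 0
The third differences are constant (12) and nonzero, while all higher differences vanish, so the minimal degree is 3.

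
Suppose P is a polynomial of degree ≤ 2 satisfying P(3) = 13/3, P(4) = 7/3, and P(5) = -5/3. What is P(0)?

Using the Lagrange interpolation formula with nodes 3, 4, 5:
  L_0(x) = (x - 4)(x - 5) / 2
  L_1(x) = (x - 3)(x - 5) / -1
  L_2(x) = (x - 3)(x - 4) / 2
Then P(x) = 13/3·L_0(x) + 7/3·L_1(x) - 5/3·L_2(x).
Expanding and collecting terms gives P(x) = -x² + 5x - 5/3.
Evaluating at x = 0: P(0) = -5/3.

-5/3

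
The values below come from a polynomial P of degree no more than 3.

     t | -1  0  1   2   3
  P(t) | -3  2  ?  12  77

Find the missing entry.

The 4 known points determine the degree-3 polynomial uniquely.
Write P(t) = at^3 + bt^2 + ct + d. Substituting each data point gives a linear system:
  -a + b - c + d = -3
  d = 2
  8a + 4b + 2c + d = 12
  27a + 9b + 3c + d = 77
Solving the system yields a = 5, b = -5, c = -5, d = 2.
So P(t) = 5t³ - 5t² - 5t + 2.
Then P(1) = -3.

-3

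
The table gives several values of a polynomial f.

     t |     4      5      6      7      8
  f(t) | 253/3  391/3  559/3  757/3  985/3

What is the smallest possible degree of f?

Forward differences of the values at t = 4, 5, 6, 7, 8:
  f  : 253/3  391/3  559/3  757/3  985/3
  Δ  : 46  56  66  76
  Δ^2: 10  10  10
  Δ^3: 0  0
  Δ^4: 0
The second differences are constant (10) and nonzero, while all higher differences vanish, so the minimal degree is 2.

2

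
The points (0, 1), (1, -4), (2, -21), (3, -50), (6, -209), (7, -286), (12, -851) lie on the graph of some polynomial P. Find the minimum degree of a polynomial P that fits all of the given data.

2

Divided differences on the nodes 0, 1, 2, 3, 6, 7, 12:
  order 0: 1  -4  -21  -50  -209  -286  -851
  order 1: -5  -17  -29  -53  -77  -113
  order 2: -6  -6  -6  -6  -6
  order 3: 0  0  0  0
  order 4: 0  0  0
  order 5: 0  0
  order 6: 0
The order-2 divided differences are all -6 (nonzero) and every higher order vanishes, so the data lies on a polynomial of degree exactly 2.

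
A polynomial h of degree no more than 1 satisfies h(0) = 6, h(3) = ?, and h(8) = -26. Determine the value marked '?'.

The 2 known points determine the degree-1 polynomial uniquely.
Write h(x) = ax + b. Substituting each data point gives a linear system:
  b = 6
  8a + b = -26
Solving the system yields a = -4, b = 6.
So h(x) = -4x + 6.
Then h(3) = -6.

-6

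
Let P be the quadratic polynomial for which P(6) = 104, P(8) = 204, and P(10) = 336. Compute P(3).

Using the Lagrange interpolation formula with nodes 6, 8, 10:
  L_0(u) = (u - 8)(u - 10) / 8
  L_1(u) = (u - 6)(u - 10) / -4
  L_2(u) = (u - 6)(u - 8) / 8
Then P(u) = 104·L_0(u) + 204·L_1(u) + 336·L_2(u).
Expanding and collecting terms gives P(u) = 4u^2 - 6u - 4.
Evaluating at u = 3: P(3) = 14.

14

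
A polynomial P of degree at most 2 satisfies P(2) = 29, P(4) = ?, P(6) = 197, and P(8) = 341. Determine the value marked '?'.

93

On equispaced nodes a degree-2 polynomial has vanishing third forward difference, so
  - P(2) + 3·P(4) - 3·P(6) + P(8) = 0.
Substituting the known values and solving for P(4):
  3·P(4) = 279
  P(4) = 93.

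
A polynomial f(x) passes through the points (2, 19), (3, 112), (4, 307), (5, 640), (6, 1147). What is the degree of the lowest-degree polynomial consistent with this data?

3

Forward differences of the values at x = 2, 3, 4, 5, 6:
  f  : 19  112  307  640  1147
  Δ  : 93  195  333  507
  Δ^2: 102  138  174
  Δ^3: 36  36
  Δ^4: 0
The third differences are constant (36) and nonzero, while all higher differences vanish, so the minimal degree is 3.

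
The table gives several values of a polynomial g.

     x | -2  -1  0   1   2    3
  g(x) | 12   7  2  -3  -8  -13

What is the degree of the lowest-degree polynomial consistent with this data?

1

Forward differences of the values at x = -2, -1, 0, 1, 2, 3:
  g  : 12  7  2  -3  -8  -13
  Δ  : -5  -5  -5  -5  -5
  Δ^2: 0  0  0  0
  Δ^3: 0  0  0
  Δ^4: 0  0
  Δ^5: 0
The first differences are constant (-5) and nonzero, while all higher differences vanish, so the minimal degree is 1.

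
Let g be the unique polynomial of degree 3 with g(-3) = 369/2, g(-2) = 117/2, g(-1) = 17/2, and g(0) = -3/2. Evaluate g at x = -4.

Forward differences of the values at x = -3, -2, -1, 0:
  g  : 369/2  117/2  17/2  -3/2
  Δ  : -126  -50  -10
  Δ^2: 76  40
  Δ^3: -36
The third differences are constant, confirming degree 3.
Interpolating (Newton forward form) and evaluating at x = -4 gives g(-4) = 845/2.

845/2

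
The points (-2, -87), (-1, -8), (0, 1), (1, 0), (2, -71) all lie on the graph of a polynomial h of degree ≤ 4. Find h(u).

h(u) = -5u^4 + 4u + 1

Write h(u) = au^4 + bu^3 + cu^2 + du + e. Substituting each data point gives a linear system:
  16a - 8b + 4c - 2d + e = -87
  a - b + c - d + e = -8
  e = 1
  a + b + c + d + e = 0
  16a + 8b + 4c + 2d + e = -71
Solving the system yields a = -5, b = 0, c = 0, d = 4, e = 1.
So h(u) = -5u^4 + 4u + 1.
Check: h(2) = -71. ✓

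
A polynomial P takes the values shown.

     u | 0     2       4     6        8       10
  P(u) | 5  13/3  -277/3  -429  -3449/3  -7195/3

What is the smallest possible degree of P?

Forward differences of the values at u = 0, 2, 4, 6, 8, 10:
  P  : 5  13/3  -277/3  -429  -3449/3  -7195/3
  Δ  : -2/3  -290/3  -1010/3  -2162/3  -3746/3
  Δ^2: -96  -240  -384  -528
  Δ^3: -144  -144  -144
  Δ^4: 0  0
  Δ^5: 0
The third differences are constant (-144) and nonzero, while all higher differences vanish, so the minimal degree is 3.

3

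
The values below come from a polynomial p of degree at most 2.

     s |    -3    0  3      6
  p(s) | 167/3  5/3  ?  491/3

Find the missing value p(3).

113/3

On equispaced nodes a degree-2 polynomial has vanishing third forward difference, so
  - p(-3) + 3·p(0) - 3·p(3) + p(6) = 0.
Substituting the known values and solving for p(3):
  -3·p(3) = -113
  p(3) = 113/3.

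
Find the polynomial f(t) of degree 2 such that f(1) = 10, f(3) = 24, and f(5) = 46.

f(t) = t^2 + 3t + 6

Write f(t) = at^2 + bt + c. Substituting each data point gives a linear system:
  a + b + c = 10
  9a + 3b + c = 24
  25a + 5b + c = 46
Solving the system yields a = 1, b = 3, c = 6.
So f(t) = t² + 3t + 6.
Check: f(1) = 10. ✓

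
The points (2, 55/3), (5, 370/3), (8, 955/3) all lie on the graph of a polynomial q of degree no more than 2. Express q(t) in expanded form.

Using the Lagrange interpolation formula with nodes 2, 5, 8:
  L_0(t) = (t - 5)(t - 8) / 18
  L_1(t) = (t - 2)(t - 8) / -9
  L_2(t) = (t - 2)(t - 5) / 18
Then q(t) = 55/3·L_0(t) + 370/3·L_1(t) + 955/3·L_2(t).
Expanding and collecting terms gives q(t) = 5t^2 - 5/3.
Check: q(8) = 955/3. ✓

q(t) = 5t^2 - 5/3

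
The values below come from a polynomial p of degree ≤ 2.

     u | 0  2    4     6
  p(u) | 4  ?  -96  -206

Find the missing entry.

The 3 known points determine the degree-2 polynomial uniquely.
Write p(u) = au^2 + bu + c. Substituting each data point gives a linear system:
  c = 4
  16a + 4b + c = -96
  36a + 6b + c = -206
Solving the system yields a = -5, b = -5, c = 4.
So p(u) = -5u^2 - 5u + 4.
Then p(2) = -26.

-26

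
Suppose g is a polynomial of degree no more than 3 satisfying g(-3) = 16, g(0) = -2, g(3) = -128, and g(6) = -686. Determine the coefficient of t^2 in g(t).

Write g(t) = at^3 + bt^2 + ct + d. Substituting each data point gives a linear system:
  -27a + 9b - 3c + d = 16
  d = -2
  27a + 9b + 3c + d = -128
  216a + 36b + 6c + d = -686
Solving the system yields a = -2, b = -6, c = -6, d = -2.
So g(t) = -2t^3 - 6t^2 - 6t - 2.
The coefficient of t^2 is -6.

-6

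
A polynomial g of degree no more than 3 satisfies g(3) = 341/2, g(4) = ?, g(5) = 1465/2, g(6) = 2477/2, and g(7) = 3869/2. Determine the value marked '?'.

The 4 known points determine the degree-3 polynomial uniquely.
Write g(t) = at^3 + bt^2 + ct + d. Substituting each data point gives a linear system:
  27a + 9b + 3c + d = 341/2
  125a + 25b + 5c + d = 1465/2
  216a + 36b + 6c + d = 2477/2
  343a + 49b + 7c + d = 3869/2
Solving the system yields a = 5, b = 5, c = -4, d = 5/2.
So g(t) = 5t^3 + 5t^2 - 4t + 5/2.
Then g(4) = 773/2.

773/2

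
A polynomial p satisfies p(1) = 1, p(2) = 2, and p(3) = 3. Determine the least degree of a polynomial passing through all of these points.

Forward differences of the values at t = 1, 2, 3:
  p  : 1  2  3
  Δ  : 1  1
  Δ^2: 0
The first differences are constant (1) and nonzero, while all higher differences vanish, so the minimal degree is 1.

1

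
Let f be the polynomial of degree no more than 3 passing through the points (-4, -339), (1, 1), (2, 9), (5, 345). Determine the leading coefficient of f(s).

Write f(s) = as^3 + bs^2 + cs + d. Substituting each data point gives a linear system:
  -64a + 16b - 4c + d = -339
  a + b + c + d = 1
  8a + 4b + 2c + d = 9
  125a + 25b + 5c + d = 345
Solving the system yields a = 4, b = -6, c = -2, d = 5.
So f(s) = 4s³ - 6s² - 2s + 5.
The leading coefficient is 4.

4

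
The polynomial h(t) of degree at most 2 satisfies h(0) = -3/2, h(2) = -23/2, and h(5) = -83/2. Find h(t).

h(t) = -t^2 - 3t - 3/2

Write h(t) = at^2 + bt + c. Substituting each data point gives a linear system:
  c = -3/2
  4a + 2b + c = -23/2
  25a + 5b + c = -83/2
Solving the system yields a = -1, b = -3, c = -3/2.
So h(t) = -t² - 3t - 3/2.
Check: h(2) = -23/2. ✓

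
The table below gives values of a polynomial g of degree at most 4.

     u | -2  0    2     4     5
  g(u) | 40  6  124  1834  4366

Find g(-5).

Write g(u) = au^4 + bu^3 + cu^2 + du + e. Substituting each data point gives a linear system:
  16a - 8b + 4c - 2d + e = 40
  e = 6
  16a + 8b + 4c + 2d + e = 124
  256a + 64b + 16c + 4d + e = 1834
  625a + 125b + 25c + 5d + e = 4366
Solving the system yields a = 6, b = 6, c = -5, d = -3, e = 6.
So g(u) = 6u⁴ + 6u³ - 5u² - 3u + 6.
Then g(-5) = 2896.

2896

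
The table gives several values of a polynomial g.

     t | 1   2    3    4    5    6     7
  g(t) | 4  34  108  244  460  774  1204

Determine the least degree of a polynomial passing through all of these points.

Forward differences of the values at t = 1, 2, 3, 4, 5, 6, 7:
  g  : 4  34  108  244  460  774  1204
  Δ  : 30  74  136  216  314  430
  Δ^2: 44  62  80  98  116
  Δ^3: 18  18  18  18
  Δ^4: 0  0  0
  Δ^5: 0  0
  Δ^6: 0
The third differences are constant (18) and nonzero, while all higher differences vanish, so the minimal degree is 3.

3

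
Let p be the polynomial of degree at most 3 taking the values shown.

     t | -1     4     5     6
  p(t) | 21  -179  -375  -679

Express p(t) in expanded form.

Write p(t) = at^3 + bt^2 + ct + d. Substituting each data point gives a linear system:
  -a + b - c + d = 21
  64a + 16b + 4c + d = -179
  125a + 25b + 5c + d = -375
  216a + 36b + 6c + d = -679
Solving the system yields a = -4, b = 6, c = -6, d = 5.
So p(t) = -4t³ + 6t² - 6t + 5.
Check: p(-1) = 21. ✓

p(t) = -4t^3 + 6t^2 - 6t + 5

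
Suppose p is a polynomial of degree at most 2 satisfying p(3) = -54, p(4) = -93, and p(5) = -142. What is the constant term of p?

Write p(u) = au^2 + bu + c. Substituting each data point gives a linear system:
  9a + 3b + c = -54
  16a + 4b + c = -93
  25a + 5b + c = -142
Solving the system yields a = -5, b = -4, c = 3.
So p(u) = -5u² - 4u + 3.
The constant term is 3.

3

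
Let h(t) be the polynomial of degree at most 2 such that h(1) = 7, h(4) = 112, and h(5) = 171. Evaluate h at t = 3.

65

Using the Lagrange interpolation formula with nodes 1, 4, 5:
  L_0(t) = (t - 4)(t - 5) / 12
  L_1(t) = (t - 1)(t - 5) / -3
  L_2(t) = (t - 1)(t - 4) / 4
Then h(t) = 7·L_0(t) + 112·L_1(t) + 171·L_2(t).
Expanding and collecting terms gives h(t) = 6t² + 5t - 4.
Evaluating at t = 3: h(3) = 65.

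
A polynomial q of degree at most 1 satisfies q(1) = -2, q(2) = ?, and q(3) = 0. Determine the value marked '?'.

The 2 known points determine the degree-1 polynomial uniquely.
Write q(u) = au + b. Substituting each data point gives a linear system:
  a + b = -2
  3a + b = 0
Solving the system yields a = 1, b = -3.
So q(u) = u - 3.
Then q(2) = -1.

-1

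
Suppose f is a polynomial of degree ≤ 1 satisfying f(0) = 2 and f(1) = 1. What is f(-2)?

4

Using the Lagrange interpolation formula with nodes 0, 1:
  L_0(u) = (u - 1) / -1
  L_1(u) = u / 1
Then f(u) = 2·L_0(u) + 1·L_1(u).
Expanding and collecting terms gives f(u) = -u + 2.
Evaluating at u = -2: f(-2) = 4.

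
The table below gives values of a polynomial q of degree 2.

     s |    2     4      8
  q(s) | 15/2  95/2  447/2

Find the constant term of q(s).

Write q(s) = as^2 + bs + c. Substituting each data point gives a linear system:
  4a + 2b + c = 15/2
  16a + 4b + c = 95/2
  64a + 8b + c = 447/2
Solving the system yields a = 4, b = -4, c = -1/2.
So q(s) = 4s^2 - 4s - 1/2.
The constant term is -1/2.

-1/2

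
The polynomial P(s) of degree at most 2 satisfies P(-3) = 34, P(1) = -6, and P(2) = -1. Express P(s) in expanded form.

Using the Lagrange interpolation formula with nodes -3, 1, 2:
  L_0(s) = (s - 1)(s - 2) / 20
  L_1(s) = (s + 3)(s - 2) / -4
  L_2(s) = (s + 3)(s - 1) / 5
Then P(s) = 34·L_0(s) - 6·L_1(s) - 1·L_2(s).
Expanding and collecting terms gives P(s) = 3s² - 4s - 5.
Check: P(2) = -1. ✓

P(s) = 3s^2 - 4s - 5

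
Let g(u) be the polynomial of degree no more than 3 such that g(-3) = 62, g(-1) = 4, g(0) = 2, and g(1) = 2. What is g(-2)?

Using the Lagrange interpolation formula with nodes -3, -1, 0, 1:
  L_0(u) = (u + 1)u(u - 1) / -24
  L_1(u) = (u + 3)u(u - 1) / 4
  L_2(u) = (u + 3)(u + 1)(u - 1) / -3
  L_3(u) = (u + 3)(u + 1)u / 8
Then g(u) = 62·L_0(u) + 4·L_1(u) + 2·L_2(u) + 2·L_3(u).
Expanding and collecting terms gives g(u) = -2u³ + u² + u + 2.
Evaluating at u = -2: g(-2) = 20.

20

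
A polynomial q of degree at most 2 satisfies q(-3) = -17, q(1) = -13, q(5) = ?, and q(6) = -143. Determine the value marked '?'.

-105

The 3 known points determine the degree-2 polynomial uniquely.
Write q(x) = ax^2 + bx + c. Substituting each data point gives a linear system:
  9a - 3b + c = -17
  a + b + c = -13
  36a + 6b + c = -143
Solving the system yields a = -3, b = -5, c = -5.
So q(x) = -3x^2 - 5x - 5.
Then q(5) = -105.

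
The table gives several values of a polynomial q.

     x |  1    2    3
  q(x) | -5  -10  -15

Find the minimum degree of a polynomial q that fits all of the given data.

Forward differences of the values at x = 1, 2, 3:
  q  : -5  -10  -15
  Δ  : -5  -5
  Δ^2: 0
The first differences are constant (-5) and nonzero, while all higher differences vanish, so the minimal degree is 1.

1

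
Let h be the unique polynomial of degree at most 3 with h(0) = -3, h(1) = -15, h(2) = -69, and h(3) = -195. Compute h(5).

Using the Lagrange interpolation formula with nodes 0, 1, 2, 3:
  L_0(t) = (t - 1)(t - 2)(t - 3) / -6
  L_1(t) = t(t - 2)(t - 3) / 2
  L_2(t) = t(t - 1)(t - 3) / -2
  L_3(t) = t(t - 1)(t - 2) / 6
Then h(t) = -3·L_0(t) - 15·L_1(t) - 69·L_2(t) - 195·L_3(t).
Expanding and collecting terms gives h(t) = -5t^3 - 6t^2 - t - 3.
Evaluating at t = 5: h(5) = -783.

-783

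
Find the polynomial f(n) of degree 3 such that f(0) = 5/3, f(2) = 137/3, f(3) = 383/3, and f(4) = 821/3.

Using the Lagrange interpolation formula with nodes 0, 2, 3, 4:
  L_0(n) = (n - 2)(n - 3)(n - 4) / -24
  L_1(n) = n(n - 3)(n - 4) / 4
  L_2(n) = n(n - 2)(n - 4) / -3
  L_3(n) = n(n - 2)(n - 3) / 8
Then f(n) = 5/3·L_0(n) + 137/3·L_1(n) + 383/3·L_2(n) + 821/3·L_3(n).
Expanding and collecting terms gives f(n) = 3n³ + 5n² + 5/3.
Check: f(4) = 821/3. ✓

f(n) = 3n^3 + 5n^2 + 5/3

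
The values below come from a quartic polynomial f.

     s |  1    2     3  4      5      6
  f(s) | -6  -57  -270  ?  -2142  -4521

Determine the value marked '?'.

-861

On equispaced nodes a degree-4 polynomial has vanishing fifth forward difference, so
  - f(1) + 5·f(2) - 10·f(3) + 10·f(4) - 5·f(5) + f(6) = 0.
Substituting the known values and solving for f(4):
  10·f(4) = -8610
  f(4) = -861.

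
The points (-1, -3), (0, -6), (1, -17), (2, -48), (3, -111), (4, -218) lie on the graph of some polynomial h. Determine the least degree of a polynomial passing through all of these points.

Forward differences of the values at u = -1, 0, 1, 2, 3, 4:
  h  : -3  -6  -17  -48  -111  -218
  Δ  : -3  -11  -31  -63  -107
  Δ^2: -8  -20  -32  -44
  Δ^3: -12  -12  -12
  Δ^4: 0  0
  Δ^5: 0
The third differences are constant (-12) and nonzero, while all higher differences vanish, so the minimal degree is 3.

3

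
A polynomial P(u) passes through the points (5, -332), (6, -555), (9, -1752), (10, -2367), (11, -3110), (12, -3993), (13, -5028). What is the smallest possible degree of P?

3

Divided differences on the nodes 5, 6, 9, 10, 11, 12, 13:
  order 0: -332  -555  -1752  -2367  -3110  -3993  -5028
  order 1: -223  -399  -615  -743  -883  -1035
  order 2: -44  -54  -64  -70  -76
  order 3: -2  -2  -2  -2
  order 4: 0  0  0
  order 5: 0  0
  order 6: 0
The order-3 divided differences are all -2 (nonzero) and every higher order vanishes, so the data lies on a polynomial of degree exactly 3.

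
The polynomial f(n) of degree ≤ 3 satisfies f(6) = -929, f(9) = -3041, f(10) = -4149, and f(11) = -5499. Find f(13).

-9021

Using the Lagrange interpolation formula with nodes 6, 9, 10, 11:
  L_0(n) = (n - 9)(n - 10)(n - 11) / -60
  L_1(n) = (n - 6)(n - 10)(n - 11) / 6
  L_2(n) = (n - 6)(n - 9)(n - 11) / -4
  L_3(n) = (n - 6)(n - 9)(n - 10) / 10
Then f(n) = -929·L_0(n) - 3041·L_1(n) - 4149·L_2(n) - 5499·L_3(n).
Expanding and collecting terms gives f(n) = -4n^3 - n^2 - 5n + 1.
Evaluating at n = 13: f(13) = -9021.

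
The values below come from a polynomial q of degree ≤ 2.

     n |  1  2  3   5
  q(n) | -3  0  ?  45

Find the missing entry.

The 3 known points determine the degree-2 polynomial uniquely.
Write q(n) = an^2 + bn + c. Substituting each data point gives a linear system:
  a + b + c = -3
  4a + 2b + c = 0
  25a + 5b + c = 45
Solving the system yields a = 3, b = -6, c = 0.
So q(n) = 3n² - 6n.
Then q(3) = 9.

9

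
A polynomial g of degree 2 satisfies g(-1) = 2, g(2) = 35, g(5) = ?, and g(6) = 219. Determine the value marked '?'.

The 3 known points determine the degree-2 polynomial uniquely.
Write g(u) = au^2 + bu + c. Substituting each data point gives a linear system:
  a - b + c = 2
  4a + 2b + c = 35
  36a + 6b + c = 219
Solving the system yields a = 5, b = 6, c = 3.
So g(u) = 5u² + 6u + 3.
Then g(5) = 158.

158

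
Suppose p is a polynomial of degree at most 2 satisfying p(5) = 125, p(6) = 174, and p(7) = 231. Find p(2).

26

Using the Lagrange interpolation formula with nodes 5, 6, 7:
  L_0(s) = (s - 6)(s - 7) / 2
  L_1(s) = (s - 5)(s - 7) / -1
  L_2(s) = (s - 5)(s - 6) / 2
Then p(s) = 125·L_0(s) + 174·L_1(s) + 231·L_2(s).
Expanding and collecting terms gives p(s) = 4s² + 5s.
Evaluating at s = 2: p(2) = 26.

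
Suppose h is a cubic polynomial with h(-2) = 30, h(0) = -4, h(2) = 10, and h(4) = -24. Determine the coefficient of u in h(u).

Write h(u) = au^3 + bu^2 + cu + d. Substituting each data point gives a linear system:
  -8a + 4b - 2c + d = 30
  d = -4
  8a + 4b + 2c + d = 10
  64a + 16b + 4c + d = -24
Solving the system yields a = -2, b = 6, c = 3, d = -4.
So h(u) = -2u³ + 6u² + 3u - 4.
The coefficient of u is 3.

3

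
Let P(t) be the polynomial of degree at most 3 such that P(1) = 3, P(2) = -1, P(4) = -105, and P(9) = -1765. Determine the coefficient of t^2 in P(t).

5

Write P(t) = at^3 + bt^2 + ct + d. Substituting each data point gives a linear system:
  a + b + c + d = 3
  8a + 4b + 2c + d = -1
  64a + 16b + 4c + d = -105
  729a + 81b + 9c + d = -1765
Solving the system yields a = -3, b = 5, c = 2, d = -1.
So P(t) = -3t³ + 5t² + 2t - 1.
The coefficient of t^2 is 5.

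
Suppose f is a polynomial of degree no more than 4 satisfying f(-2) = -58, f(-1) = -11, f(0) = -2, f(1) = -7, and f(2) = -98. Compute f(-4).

Write f(t) = at^4 + bt^3 + ct^2 + dt + e. Substituting each data point gives a linear system:
  16a - 8b + 4c - 2d + e = -58
  a - b + c - d + e = -11
  e = -2
  a + b + c + d + e = -7
  16a + 8b + 4c + 2d + e = -98
Solving the system yields a = -4, b = -4, c = -3, d = 6, e = -2.
So f(t) = -4t⁴ - 4t³ - 3t² + 6t - 2.
Then f(-4) = -842.

-842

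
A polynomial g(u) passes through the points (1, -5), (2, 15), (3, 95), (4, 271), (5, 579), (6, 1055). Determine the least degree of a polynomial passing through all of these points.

3

Forward differences of the values at u = 1, 2, 3, 4, 5, 6:
  g  : -5  15  95  271  579  1055
  Δ  : 20  80  176  308  476
  Δ^2: 60  96  132  168
  Δ^3: 36  36  36
  Δ^4: 0  0
  Δ^5: 0
The third differences are constant (36) and nonzero, while all higher differences vanish, so the minimal degree is 3.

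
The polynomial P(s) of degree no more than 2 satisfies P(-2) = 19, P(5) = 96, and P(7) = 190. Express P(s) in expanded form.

P(s) = 4s^2 - s + 1

Using the Lagrange interpolation formula with nodes -2, 5, 7:
  L_0(s) = (s - 5)(s - 7) / 63
  L_1(s) = (s + 2)(s - 7) / -14
  L_2(s) = (s + 2)(s - 5) / 18
Then P(s) = 19·L_0(s) + 96·L_1(s) + 190·L_2(s).
Expanding and collecting terms gives P(s) = 4s^2 - s + 1.
Check: P(-2) = 19. ✓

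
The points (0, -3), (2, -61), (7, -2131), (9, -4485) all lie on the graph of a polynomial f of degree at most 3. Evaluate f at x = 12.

Write f(x) = ax^3 + bx^2 + cx + d. Substituting each data point gives a linear system:
  d = -3
  8a + 4b + 2c + d = -61
  343a + 49b + 7c + d = -2131
  729a + 81b + 9c + d = -4485
Solving the system yields a = -6, b = -1, c = -3, d = -3.
So f(x) = -6x^3 - x^2 - 3x - 3.
Then f(12) = -10551.

-10551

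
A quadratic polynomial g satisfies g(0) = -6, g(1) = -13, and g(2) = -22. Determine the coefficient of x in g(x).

Write g(x) = ax^2 + bx + c. Substituting each data point gives a linear system:
  c = -6
  a + b + c = -13
  4a + 2b + c = -22
Solving the system yields a = -1, b = -6, c = -6.
So g(x) = -x² - 6x - 6.
The coefficient of x is -6.

-6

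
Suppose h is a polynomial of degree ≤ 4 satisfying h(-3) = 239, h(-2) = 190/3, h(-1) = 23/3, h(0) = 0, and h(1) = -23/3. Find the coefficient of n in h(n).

Write h(n) = an^4 + bn^3 + cn^2 + dn + e. Substituting each data point gives a linear system:
  81a - 27b + 9c - 3d + e = 239
  16a - 8b + 4c - 2d + e = 190/3
  a - b + c - d + e = 23/3
  e = 0
  a + b + c + d + e = -23/3
Solving the system yields a = 1, b = -6, c = -1, d = -5/3, e = 0.
So h(n) = n^4 - 6n^3 - n^2 - (5/3)n.
The coefficient of n is -5/3.

-5/3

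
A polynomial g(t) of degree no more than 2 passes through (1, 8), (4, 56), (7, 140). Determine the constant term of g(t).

Write g(t) = at^2 + bt + c. Substituting each data point gives a linear system:
  a + b + c = 8
  16a + 4b + c = 56
  49a + 7b + c = 140
Solving the system yields a = 2, b = 6, c = 0.
So g(t) = 2t^2 + 6t.
The constant term is 0.

0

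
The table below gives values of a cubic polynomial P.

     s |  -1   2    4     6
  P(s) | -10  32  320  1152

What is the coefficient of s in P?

0

Write P(s) = as^3 + bs^2 + cs + d. Substituting each data point gives a linear system:
  -a + b - c + d = -10
  8a + 4b + 2c + d = 32
  64a + 16b + 4c + d = 320
  216a + 36b + 6c + d = 1152
Solving the system yields a = 6, b = -4, c = 0, d = 0.
So P(s) = 6s^3 - 4s^2.
The coefficient of s is 0.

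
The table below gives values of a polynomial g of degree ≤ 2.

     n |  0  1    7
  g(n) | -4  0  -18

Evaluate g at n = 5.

-4

Write g(n) = an^2 + bn + c. Substituting each data point gives a linear system:
  c = -4
  a + b + c = 0
  49a + 7b + c = -18
Solving the system yields a = -1, b = 5, c = -4.
So g(n) = -n² + 5n - 4.
Then g(5) = -4.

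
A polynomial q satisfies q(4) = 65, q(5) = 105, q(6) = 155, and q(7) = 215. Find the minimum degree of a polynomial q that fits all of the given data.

2

Forward differences of the values at x = 4, 5, 6, 7:
  q  : 65  105  155  215
  Δ  : 40  50  60
  Δ^2: 10  10
  Δ^3: 0
The second differences are constant (10) and nonzero, while all higher differences vanish, so the minimal degree is 2.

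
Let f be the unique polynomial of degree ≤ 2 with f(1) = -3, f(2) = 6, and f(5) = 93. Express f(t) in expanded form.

Using the Lagrange interpolation formula with nodes 1, 2, 5:
  L_0(t) = (t - 2)(t - 5) / 4
  L_1(t) = (t - 1)(t - 5) / -3
  L_2(t) = (t - 1)(t - 2) / 12
Then f(t) = -3·L_0(t) + 6·L_1(t) + 93·L_2(t).
Expanding and collecting terms gives f(t) = 5t^2 - 6t - 2.
Check: f(5) = 93. ✓

f(t) = 5t^2 - 6t - 2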